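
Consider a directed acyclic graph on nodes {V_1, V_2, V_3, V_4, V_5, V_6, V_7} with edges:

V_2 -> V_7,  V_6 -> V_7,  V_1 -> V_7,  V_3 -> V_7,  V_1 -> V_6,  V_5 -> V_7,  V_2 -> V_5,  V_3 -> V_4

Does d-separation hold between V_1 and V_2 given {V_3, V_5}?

There are 4 undirected paths between V_1 and V_2; checking each against the conditioning set {V_3, V_5}:
Path 1: V_1 → V_7 ← V_5 ← V_2
  V_7 is a collider here and neither V_7 nor any of its descendants is conditioned on, so the collider stays closed — the path is blocked at V_7.
Path 2: V_1 → V_7 ← V_2
  V_7 is a collider here and neither V_7 nor any of its descendants is conditioned on, so the collider stays closed — the path is blocked at V_7.
Path 3: V_1 → V_6 → V_7 ← V_5 ← V_2
  V_7 is a collider here and neither V_7 nor any of its descendants is conditioned on, so the collider stays closed — the path is blocked at V_7.
Path 4: V_1 → V_6 → V_7 ← V_2
  V_7 is a collider here and neither V_7 nor any of its descendants is conditioned on, so the collider stays closed — the path is blocked at V_7.
Every path is blocked, so V_1 and V_2 are d-separated given {V_3, V_5}.

Yes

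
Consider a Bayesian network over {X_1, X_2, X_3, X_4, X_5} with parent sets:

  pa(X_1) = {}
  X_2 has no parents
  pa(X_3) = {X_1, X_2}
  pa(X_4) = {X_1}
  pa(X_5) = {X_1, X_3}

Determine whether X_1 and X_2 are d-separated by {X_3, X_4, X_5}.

There are 2 undirected paths between X_1 and X_2; checking each against the conditioning set {X_3, X_4, X_5}:
Path 1: X_1 → X_3 ← X_2
  X_3 is a collider and X_3 is conditioned on, which opens it — no node blocks this path, so it is active.
Path 2: X_1 → X_5 ← X_3 ← X_2
  X_3 is a chain here and X_3 is conditioned on, so the path is blocked at X_3.
Because an active path exists, X_1 and X_2 are not d-separated.

No — X_1 and X_2 are not d-separated given {X_3, X_4, X_5}.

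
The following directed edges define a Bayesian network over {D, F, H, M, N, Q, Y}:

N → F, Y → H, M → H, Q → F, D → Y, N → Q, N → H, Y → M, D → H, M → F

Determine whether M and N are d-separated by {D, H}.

No

Enumerating the 5 paths from M to N and testing each for blocking by {D, H}:
Path 1: M → H ← N
  H is a collider and H is conditioned on, which opens it — no node blocks this path, so it is active.
Path 2: M → F ← N
  F is a collider here and neither F nor any of its descendants is conditioned on, so the collider stays closed — the path is blocked at F.
Path 3: M → F ← Q ← N
  F is a collider here and neither F nor any of its descendants is conditioned on, so the collider stays closed — the path is blocked at F.
Path 4: M ← Y ← D → H ← N
  D is a fork here and D is conditioned on, so the path is blocked at D.
Path 5: M ← Y → H ← N
  Y is a fork and Y is not conditioned on; H is a collider and H is conditioned on, which opens it — no node blocks this path, so it is active.
At least one path is unblocked, so d-separation fails.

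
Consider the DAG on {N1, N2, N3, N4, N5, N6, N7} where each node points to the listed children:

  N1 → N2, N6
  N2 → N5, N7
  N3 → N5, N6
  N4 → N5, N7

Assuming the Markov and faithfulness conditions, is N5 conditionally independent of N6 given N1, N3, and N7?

We examine all 3 paths between N5 and N6:
Path 1: N5 ← N4 → N7 ← N2 ← N1 → N6
  N1 is a fork here and N1 is conditioned on, so the path is blocked at N1.
Path 2: N5 ← N2 ← N1 → N6
  N1 is a fork here and N1 is conditioned on, so the path is blocked at N1.
Path 3: N5 ← N3 → N6
  N3 is a fork here and N3 is conditioned on, so the path is blocked at N3.
Every path is blocked, so N5 and N6 are d-separated given {N1, N3, N7}.

Yes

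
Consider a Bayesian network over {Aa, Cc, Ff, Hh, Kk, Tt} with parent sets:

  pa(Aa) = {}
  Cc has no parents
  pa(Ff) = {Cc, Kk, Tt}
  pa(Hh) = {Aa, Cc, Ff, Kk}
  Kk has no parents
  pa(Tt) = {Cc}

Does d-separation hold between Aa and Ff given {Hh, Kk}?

4 paths connect Aa and Ff; each must be blocked for d-separation to hold:
  1. Aa → Hh ← Cc → Ff — Hh:collider[open]; Cc:fork[open] ⇒ active
  2. Aa → Hh ← Cc → Tt → Ff — Hh:collider[open]; Cc:fork[open]; Tt:chain[open] ⇒ active
  3. Aa → Hh ← Ff — Hh:collider[open] ⇒ active
  4. Aa → Hh ← Kk → Ff — Hh:collider[open]; Kk:fork[blocks] ⇒ blocked
Because an active path exists, Aa and Ff are not d-separated.

No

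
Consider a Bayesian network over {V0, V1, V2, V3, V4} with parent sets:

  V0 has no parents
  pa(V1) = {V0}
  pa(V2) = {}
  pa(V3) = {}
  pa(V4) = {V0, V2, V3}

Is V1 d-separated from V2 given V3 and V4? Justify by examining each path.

There is one path between V1 and V2:
Path 1: V1 ← V0 → V4 ← V2
  V0 is a fork and V0 is not conditioned on; V4 is a collider and V4 is conditioned on, which opens it — no node blocks this path, so it is active.
Since the path V1 ← V0 → V4 ← V2 is active, V1 and V2 are not d-separated given {V3, V4}.

No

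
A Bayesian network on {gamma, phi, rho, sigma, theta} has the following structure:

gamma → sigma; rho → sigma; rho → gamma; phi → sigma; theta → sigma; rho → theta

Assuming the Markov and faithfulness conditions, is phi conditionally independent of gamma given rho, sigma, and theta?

No

3 paths connect phi and gamma; each must be blocked for d-separation to hold:
  1. phi → sigma ← gamma — sigma:collider[open] ⇒ active
  2. phi → sigma ← rho → gamma — sigma:collider[open]; rho:fork[blocks] ⇒ blocked
  3. phi → sigma ← theta ← rho → gamma — sigma:collider[open]; theta:chain[blocks]; rho:fork[blocks] ⇒ blocked
At least one path is unblocked, so d-separation fails.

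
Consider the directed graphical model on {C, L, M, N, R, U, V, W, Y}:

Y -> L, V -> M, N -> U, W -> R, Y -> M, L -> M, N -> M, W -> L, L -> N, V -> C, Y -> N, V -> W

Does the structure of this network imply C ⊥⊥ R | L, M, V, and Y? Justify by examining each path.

Yes

There are 6 undirected paths between C and R; checking each against the conditioning set {L, M, V, Y}:
Path 1: C ← V → M ← L ← W → R
  V is a fork here and V is conditioned on, so the path is blocked at V.
Path 2: C ← V → M ← N ← L ← W → R
  V is a fork here and V is conditioned on, so the path is blocked at V.
Path 3: C ← V → M ← N ← Y → L ← W → R
  V is a fork here and V is conditioned on, so the path is blocked at V.
Path 4: C ← V → M ← Y → L ← W → R
  V is a fork here and V is conditioned on, so the path is blocked at V.
Path 5: C ← V → M ← Y → N ← L ← W → R
  V is a fork here and V is conditioned on, so the path is blocked at V.
Path 6: C ← V → W → R
  V is a fork here and V is conditioned on, so the path is blocked at V.
Every path is blocked, so C and R are d-separated given {L, M, V, Y}.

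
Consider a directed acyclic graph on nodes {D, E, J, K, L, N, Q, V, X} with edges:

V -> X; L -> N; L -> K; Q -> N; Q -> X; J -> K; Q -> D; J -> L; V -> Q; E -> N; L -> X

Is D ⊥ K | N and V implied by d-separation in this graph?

Enumerating the 6 paths from D to K and testing each for blocking by {N, V}:
Path 1: D ← Q → X ← L ← J → K
  X is a collider here and neither X nor any of its descendants is conditioned on, so the collider stays closed — the path is blocked at X.
Path 2: D ← Q → X ← L → K
  X is a collider here and neither X nor any of its descendants is conditioned on, so the collider stays closed — the path is blocked at X.
Path 3: D ← Q ← V → X ← L ← J → K
  V is a fork here and V is conditioned on, so the path is blocked at V.
Path 4: D ← Q ← V → X ← L → K
  V is a fork here and V is conditioned on, so the path is blocked at V.
Path 5: D ← Q → N ← L ← J → K
  Q is a fork and Q is not conditioned on; N is a collider and N is conditioned on, which opens it; L is a chain and L is not conditioned on; J is a fork and J is not conditioned on — no node blocks this path, so it is active.
Path 6: D ← Q → N ← L → K
  Q is a fork and Q is not conditioned on; N is a collider and N is conditioned on, which opens it; L is a fork and L is not conditioned on — no node blocks this path, so it is active.
At least one path is unblocked, so d-separation fails.

No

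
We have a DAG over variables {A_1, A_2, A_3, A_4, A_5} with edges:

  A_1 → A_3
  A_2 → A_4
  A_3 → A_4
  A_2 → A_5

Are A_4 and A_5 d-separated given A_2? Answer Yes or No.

Only one path connects A_4 and A_5:
Path 1: A_4 ← A_2 → A_5
  A_2 is a fork here and A_2 is conditioned on, so the path is blocked at A_2.
All paths are blocked; A_4 ⊥ A_5 | {A_2} holds.

Yes — A_4 and A_5 are d-separated given {A_2}.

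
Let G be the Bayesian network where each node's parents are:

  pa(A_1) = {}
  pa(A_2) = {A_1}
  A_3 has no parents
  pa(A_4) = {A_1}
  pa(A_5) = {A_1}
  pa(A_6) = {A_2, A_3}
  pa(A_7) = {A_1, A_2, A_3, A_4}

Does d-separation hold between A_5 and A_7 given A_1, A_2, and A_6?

4 paths connect A_5 and A_7; each must be blocked for d-separation to hold:
Path 1: A_5 ← A_1 → A_7
  A_1 is a fork here and A_1 is conditioned on, so the path is blocked at A_1.
Path 2: A_5 ← A_1 → A_4 → A_7
  A_1 is a fork here and A_1 is conditioned on, so the path is blocked at A_1.
Path 3: A_5 ← A_1 → A_2 → A_6 ← A_3 → A_7
  A_1 is a fork here and A_1 is conditioned on, so the path is blocked at A_1.
Path 4: A_5 ← A_1 → A_2 → A_7
  A_1 is a fork here and A_1 is conditioned on, so the path is blocked at A_1.
Since every path is blocked, d-separation holds.

Yes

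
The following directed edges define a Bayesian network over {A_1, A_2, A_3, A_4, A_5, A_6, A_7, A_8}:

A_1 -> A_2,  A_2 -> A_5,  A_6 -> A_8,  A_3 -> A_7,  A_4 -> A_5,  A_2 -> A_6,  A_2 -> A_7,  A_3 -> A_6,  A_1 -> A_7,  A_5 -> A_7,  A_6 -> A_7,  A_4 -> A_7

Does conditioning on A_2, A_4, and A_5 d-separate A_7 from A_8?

There are 6 undirected paths between A_7 and A_8; checking each against the conditioning set {A_2, A_4, A_5}:
Path 1: A_7 ← A_4 → A_5 ← A_2 → A_6 → A_8
  A_4 is a fork here and A_4 is conditioned on, so the path is blocked at A_4.
Path 2: A_7 ← A_3 → A_6 → A_8
  A_3 is a fork and A_3 is not conditioned on; A_6 is a chain and A_6 is not conditioned on — no node blocks this path, so it is active.
Path 3: A_7 ← A_6 → A_8
  A_6 is a fork and A_6 is not conditioned on — no node blocks this path, so it is active.
Path 4: A_7 ← A_5 ← A_2 → A_6 → A_8
  A_5 is a chain here and A_5 is conditioned on, so the path is blocked at A_5.
Path 5: A_7 ← A_1 → A_2 → A_6 → A_8
  A_2 is a chain here and A_2 is conditioned on, so the path is blocked at A_2.
Path 6: A_7 ← A_2 → A_6 → A_8
  A_2 is a fork here and A_2 is conditioned on, so the path is blocked at A_2.
At least one path is unblocked, so d-separation fails.

No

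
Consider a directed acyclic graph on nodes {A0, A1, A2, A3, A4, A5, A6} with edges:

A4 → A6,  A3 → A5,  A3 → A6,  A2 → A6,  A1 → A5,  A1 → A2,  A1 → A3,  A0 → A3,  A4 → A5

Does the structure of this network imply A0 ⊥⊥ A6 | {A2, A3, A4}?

Yes

There are 5 undirected paths between A0 and A6; checking each against the conditioning set {A2, A3, A4}:
  1. A0 → A3 ← A1 → A2 → A6 — A3:collider[open]; A1:fork[open]; A2:chain[blocks] ⇒ blocked
  2. A0 → A3 ← A1 → A5 ← A4 → A6 — A3:collider[open]; A1:fork[open]; A5:collider[blocks]; A4:fork[blocks] ⇒ blocked
  3. A0 → A3 → A5 ← A1 → A2 → A6 — A3:chain[blocks]; A5:collider[blocks]; A1:fork[open]; A2:chain[blocks] ⇒ blocked
  4. A0 → A3 → A5 ← A4 → A6 — A3:chain[blocks]; A5:collider[blocks]; A4:fork[blocks] ⇒ blocked
  5. A0 → A3 → A6 — A3:chain[blocks] ⇒ blocked
All paths are blocked; A0 ⊥ A6 | {A2, A3, A4} holds.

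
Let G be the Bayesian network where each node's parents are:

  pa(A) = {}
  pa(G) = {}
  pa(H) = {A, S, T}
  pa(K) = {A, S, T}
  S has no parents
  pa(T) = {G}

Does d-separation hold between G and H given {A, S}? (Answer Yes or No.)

No — G and H are not d-separated given {A, S}.

There are 3 undirected paths between G and H; checking each against the conditioning set {A, S}:
Path 1: G → T → H
  T is a chain and T is not conditioned on — no node blocks this path, so it is active.
Path 2: G → T → K ← S → H
  K is a collider here and neither K nor any of its descendants is conditioned on, so the collider stays closed — the path is blocked at K.
Path 3: G → T → K ← A → H
  K is a collider here and neither K nor any of its descendants is conditioned on, so the collider stays closed — the path is blocked at K.
At least one path is unblocked, so d-separation fails.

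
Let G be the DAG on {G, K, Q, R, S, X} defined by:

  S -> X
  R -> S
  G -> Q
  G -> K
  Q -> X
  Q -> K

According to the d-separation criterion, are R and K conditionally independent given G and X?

Enumerating the 2 paths from R to K and testing each for blocking by {G, X}:
  1. R → S → X ← Q ← G → K — S:chain[open]; X:collider[open]; Q:chain[open]; G:fork[blocks] ⇒ blocked
  2. R → S → X ← Q → K — S:chain[open]; X:collider[open]; Q:fork[open] ⇒ active
Because an active path exists, R and K are not d-separated.

No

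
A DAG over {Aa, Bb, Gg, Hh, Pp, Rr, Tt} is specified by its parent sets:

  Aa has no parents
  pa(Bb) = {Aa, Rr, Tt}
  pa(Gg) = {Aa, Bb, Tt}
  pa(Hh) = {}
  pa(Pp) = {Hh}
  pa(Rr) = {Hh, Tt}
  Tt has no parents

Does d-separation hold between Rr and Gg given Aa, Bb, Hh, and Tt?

There are 6 undirected paths between Rr and Gg; checking each against the conditioning set {Aa, Bb, Hh, Tt}:
Path 1: Rr ← Tt → Bb ← Aa → Gg
  Tt is a fork here and Tt is conditioned on, so the path is blocked at Tt.
Path 2: Rr ← Tt → Bb → Gg
  Tt is a fork here and Tt is conditioned on, so the path is blocked at Tt.
Path 3: Rr ← Tt → Gg
  Tt is a fork here and Tt is conditioned on, so the path is blocked at Tt.
Path 4: Rr → Bb ← Tt → Gg
  Tt is a fork here and Tt is conditioned on, so the path is blocked at Tt.
Path 5: Rr → Bb ← Aa → Gg
  Aa is a fork here and Aa is conditioned on, so the path is blocked at Aa.
Path 6: Rr → Bb → Gg
  Bb is a chain here and Bb is conditioned on, so the path is blocked at Bb.
Since every path is blocked, d-separation holds.

Yes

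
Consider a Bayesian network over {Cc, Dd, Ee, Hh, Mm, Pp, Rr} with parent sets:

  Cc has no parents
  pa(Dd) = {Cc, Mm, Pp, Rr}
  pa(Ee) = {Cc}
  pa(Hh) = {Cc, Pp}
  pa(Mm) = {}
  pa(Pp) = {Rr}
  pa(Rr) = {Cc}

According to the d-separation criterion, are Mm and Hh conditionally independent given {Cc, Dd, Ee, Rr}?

We examine all 6 paths between Mm and Hh:
Path 1: Mm → Dd ← Cc → Rr → Pp → Hh
  Cc is a fork here and Cc is conditioned on, so the path is blocked at Cc.
Path 2: Mm → Dd ← Cc → Hh
  Cc is a fork here and Cc is conditioned on, so the path is blocked at Cc.
Path 3: Mm → Dd ← Rr ← Cc → Hh
  Rr is a chain here and Rr is conditioned on, so the path is blocked at Rr.
Path 4: Mm → Dd ← Rr → Pp → Hh
  Rr is a fork here and Rr is conditioned on, so the path is blocked at Rr.
Path 5: Mm → Dd ← Pp ← Rr ← Cc → Hh
  Rr is a chain here and Rr is conditioned on, so the path is blocked at Rr.
Path 6: Mm → Dd ← Pp → Hh
  Dd is a collider and Dd is conditioned on, which opens it; Pp is a fork and Pp is not conditioned on — no node blocks this path, so it is active.
At least one path is unblocked, so d-separation fails.

No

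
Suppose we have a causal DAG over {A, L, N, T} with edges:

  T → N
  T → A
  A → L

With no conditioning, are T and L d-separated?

Only one path connects T and L:
Path 1: T → A → L
  A is a chain and A is not conditioned on — no node blocks this path, so it is active.
Since the path T → A → L is active, T and L are not d-separated given ∅.

No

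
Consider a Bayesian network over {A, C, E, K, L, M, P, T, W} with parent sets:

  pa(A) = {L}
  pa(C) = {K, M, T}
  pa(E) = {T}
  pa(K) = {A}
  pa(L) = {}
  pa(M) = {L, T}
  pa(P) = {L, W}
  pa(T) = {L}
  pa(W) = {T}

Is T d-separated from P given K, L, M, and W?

Enumerating the 6 paths from T to P and testing each for blocking by {K, L, M, W}:
Path 1: T ← L → P
  L is a fork here and L is conditioned on, so the path is blocked at L.
Path 2: T → C ← K ← A ← L → P
  C is a collider here and neither C nor any of its descendants is conditioned on, so the collider stays closed — the path is blocked at C.
Path 3: T → C ← M ← L → P
  C is a collider here and neither C nor any of its descendants is conditioned on, so the collider stays closed — the path is blocked at C.
Path 4: T → W → P
  W is a chain here and W is conditioned on, so the path is blocked at W.
Path 5: T → M ← L → P
  L is a fork here and L is conditioned on, so the path is blocked at L.
Path 6: T → M → C ← K ← A ← L → P
  M is a chain here and M is conditioned on, so the path is blocked at M.
All paths are blocked; T ⊥ P | {K, L, M, W} holds.

Yes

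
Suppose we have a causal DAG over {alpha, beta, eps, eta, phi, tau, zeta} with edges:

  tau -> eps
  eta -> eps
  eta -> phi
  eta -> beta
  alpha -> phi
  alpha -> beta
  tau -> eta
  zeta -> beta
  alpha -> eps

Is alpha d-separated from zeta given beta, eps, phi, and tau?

There are 4 undirected paths between alpha and zeta; checking each against the conditioning set {beta, eps, phi, tau}:
Path 1: alpha → eps ← tau → eta → beta ← zeta
  tau is a fork here and tau is conditioned on, so the path is blocked at tau.
Path 2: alpha → eps ← eta → beta ← zeta
  eps is a collider and eps is conditioned on, which opens it; eta is a fork and eta is not conditioned on; beta is a collider and beta is conditioned on, which opens it — no node blocks this path, so it is active.
Path 3: alpha → phi ← eta → beta ← zeta
  phi is a collider and phi is conditioned on, which opens it; eta is a fork and eta is not conditioned on; beta is a collider and beta is conditioned on, which opens it — no node blocks this path, so it is active.
Path 4: alpha → beta ← zeta
  beta is a collider and beta is conditioned on, which opens it — no node blocks this path, so it is active.
Because an active path exists, alpha and zeta are not d-separated.

No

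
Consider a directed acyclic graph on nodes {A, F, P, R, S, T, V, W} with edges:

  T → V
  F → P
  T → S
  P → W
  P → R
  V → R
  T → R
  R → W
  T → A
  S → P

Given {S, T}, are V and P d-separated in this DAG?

Yes

Enumerating the 6 paths from V to P and testing each for blocking by {S, T}:
Path 1: V ← T → S → P
  T is a fork here and T is conditioned on, so the path is blocked at T.
Path 2: V ← T → R ← P
  T is a fork here and T is conditioned on, so the path is blocked at T.
Path 3: V ← T → R → W ← P
  T is a fork here and T is conditioned on, so the path is blocked at T.
Path 4: V → R ← T → S → P
  R is a collider here and neither R nor any of its descendants is conditioned on, so the collider stays closed — the path is blocked at R.
Path 5: V → R ← P
  R is a collider here and neither R nor any of its descendants is conditioned on, so the collider stays closed — the path is blocked at R.
Path 6: V → R → W ← P
  W is a collider here and neither W nor any of its descendants is conditioned on, so the collider stays closed — the path is blocked at W.
All paths are blocked; V ⊥ P | {S, T} holds.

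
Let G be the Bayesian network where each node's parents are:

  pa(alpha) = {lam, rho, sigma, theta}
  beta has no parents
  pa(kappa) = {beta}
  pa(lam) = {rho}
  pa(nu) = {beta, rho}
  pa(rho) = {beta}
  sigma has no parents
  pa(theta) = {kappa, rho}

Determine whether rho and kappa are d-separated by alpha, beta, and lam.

There are 5 undirected paths between rho and kappa; checking each against the conditioning set {alpha, beta, lam}:
Path 1: rho → nu ← beta → kappa
  nu is a collider here and neither nu nor any of its descendants is conditioned on, so the collider stays closed — the path is blocked at nu.
Path 2: rho → theta ← kappa
  theta is a collider and its descendant alpha is conditioned on, which opens it — no node blocks this path, so it is active.
Path 3: rho → lam → alpha ← theta ← kappa
  lam is a chain here and lam is conditioned on, so the path is blocked at lam.
Path 4: rho → alpha ← theta ← kappa
  alpha is a collider and alpha is conditioned on, which opens it; theta is a chain and theta is not conditioned on — no node blocks this path, so it is active.
Path 5: rho ← beta → kappa
  beta is a fork here and beta is conditioned on, so the path is blocked at beta.
Since the path rho → theta ← kappa is active, rho and kappa are not d-separated given {alpha, beta, lam}.

No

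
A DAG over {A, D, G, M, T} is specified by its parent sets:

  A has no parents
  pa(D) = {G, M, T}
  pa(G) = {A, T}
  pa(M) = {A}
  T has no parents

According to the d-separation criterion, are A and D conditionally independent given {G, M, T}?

Enumerating the 3 paths from A to D and testing each for blocking by {G, M, T}:
Path 1: A → M → D
  M is a chain here and M is conditioned on, so the path is blocked at M.
Path 2: A → G ← T → D
  T is a fork here and T is conditioned on, so the path is blocked at T.
Path 3: A → G → D
  G is a chain here and G is conditioned on, so the path is blocked at G.
Every path is blocked, so A and D are d-separated given {G, M, T}.

Yes — A and D are d-separated given {G, M, T}.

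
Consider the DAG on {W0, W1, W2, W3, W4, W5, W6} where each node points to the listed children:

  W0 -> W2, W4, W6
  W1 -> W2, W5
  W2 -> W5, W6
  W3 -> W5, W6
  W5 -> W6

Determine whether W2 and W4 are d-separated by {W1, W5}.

We examine all 6 paths between W2 and W4:
Path 1: W2 → W6 ← W0 → W4
  W6 is a collider here and neither W6 nor any of its descendants is conditioned on, so the collider stays closed — the path is blocked at W6.
Path 2: W2 ← W1 → W5 → W6 ← W0 → W4
  W1 is a fork here and W1 is conditioned on, so the path is blocked at W1.
Path 3: W2 ← W1 → W5 ← W3 → W6 ← W0 → W4
  W1 is a fork here and W1 is conditioned on, so the path is blocked at W1.
Path 4: W2 → W5 → W6 ← W0 → W4
  W5 is a chain here and W5 is conditioned on, so the path is blocked at W5.
Path 5: W2 → W5 ← W3 → W6 ← W0 → W4
  W6 is a collider here and neither W6 nor any of its descendants is conditioned on, so the collider stays closed — the path is blocked at W6.
Path 6: W2 ← W0 → W4
  W0 is a fork and W0 is not conditioned on — no node blocks this path, so it is active.
Because an active path exists, W2 and W4 are not d-separated.

No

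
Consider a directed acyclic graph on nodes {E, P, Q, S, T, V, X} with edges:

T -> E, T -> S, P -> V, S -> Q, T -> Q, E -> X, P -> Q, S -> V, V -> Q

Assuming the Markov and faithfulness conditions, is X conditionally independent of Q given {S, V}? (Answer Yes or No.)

Enumerating the 4 paths from X to Q and testing each for blocking by {S, V}:
Path 1: X ← E ← T → Q
  E is a chain and E is not conditioned on; T is a fork and T is not conditioned on — no node blocks this path, so it is active.
Path 2: X ← E ← T → S → Q
  S is a chain here and S is conditioned on, so the path is blocked at S.
Path 3: X ← E ← T → S → V → Q
  S is a chain here and S is conditioned on, so the path is blocked at S.
Path 4: X ← E ← T → S → V ← P → Q
  S is a chain here and S is conditioned on, so the path is blocked at S.
At least one path is unblocked, so d-separation fails.

No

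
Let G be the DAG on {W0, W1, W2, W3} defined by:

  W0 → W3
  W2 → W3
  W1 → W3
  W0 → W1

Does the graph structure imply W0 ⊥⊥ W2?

We examine all 2 paths between W0 and W2:
  1. W0 → W3 ← W2 — W3:collider[blocks] ⇒ blocked
  2. W0 → W1 → W3 ← W2 — W1:chain[open]; W3:collider[blocks] ⇒ blocked
Since every path is blocked, d-separation holds.

Yes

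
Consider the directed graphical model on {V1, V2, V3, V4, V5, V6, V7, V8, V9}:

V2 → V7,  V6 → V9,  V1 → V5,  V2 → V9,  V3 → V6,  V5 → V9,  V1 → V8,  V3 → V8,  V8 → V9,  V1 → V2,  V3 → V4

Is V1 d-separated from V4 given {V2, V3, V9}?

Enumerating the 6 paths from V1 to V4 and testing each for blocking by {V2, V3, V9}:
Path 1: V1 → V8 → V9 ← V6 ← V3 → V4
  V3 is a fork here and V3 is conditioned on, so the path is blocked at V3.
Path 2: V1 → V8 ← V3 → V4
  V3 is a fork here and V3 is conditioned on, so the path is blocked at V3.
Path 3: V1 → V5 → V9 ← V8 ← V3 → V4
  V3 is a fork here and V3 is conditioned on, so the path is blocked at V3.
Path 4: V1 → V5 → V9 ← V6 ← V3 → V4
  V3 is a fork here and V3 is conditioned on, so the path is blocked at V3.
Path 5: V1 → V2 → V9 ← V8 ← V3 → V4
  V2 is a chain here and V2 is conditioned on, so the path is blocked at V2.
Path 6: V1 → V2 → V9 ← V6 ← V3 → V4
  V2 is a chain here and V2 is conditioned on, so the path is blocked at V2.
Since every path is blocked, d-separation holds.

Yes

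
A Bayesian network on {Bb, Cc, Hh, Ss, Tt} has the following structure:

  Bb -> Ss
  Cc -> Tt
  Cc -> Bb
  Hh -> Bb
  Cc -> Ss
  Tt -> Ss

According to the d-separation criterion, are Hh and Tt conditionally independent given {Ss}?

No

Enumerating the 4 paths from Hh to Tt and testing each for blocking by {Ss}:
  1. Hh → Bb ← Cc → Ss ← Tt — Bb:collider[open]; Cc:fork[open]; Ss:collider[open] ⇒ active
  2. Hh → Bb ← Cc → Tt — Bb:collider[open]; Cc:fork[open] ⇒ active
  3. Hh → Bb → Ss ← Cc → Tt — Bb:chain[open]; Ss:collider[open]; Cc:fork[open] ⇒ active
  4. Hh → Bb → Ss ← Tt — Bb:chain[open]; Ss:collider[open] ⇒ active
Since the path Hh → Bb ← Cc → Ss ← Tt is active, Hh and Tt are not d-separated given {Ss}.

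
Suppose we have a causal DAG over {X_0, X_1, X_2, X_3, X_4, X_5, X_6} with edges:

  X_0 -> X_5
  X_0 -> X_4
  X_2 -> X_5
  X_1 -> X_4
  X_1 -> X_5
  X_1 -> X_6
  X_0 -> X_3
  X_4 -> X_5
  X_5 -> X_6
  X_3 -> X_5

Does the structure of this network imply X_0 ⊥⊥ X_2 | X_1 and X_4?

Yes

We examine all 5 paths between X_0 and X_2:
Path 1: X_0 → X_5 ← X_2
  X_5 is a collider here and neither X_5 nor any of its descendants is conditioned on, so the collider stays closed — the path is blocked at X_5.
Path 2: X_0 → X_3 → X_5 ← X_2
  X_5 is a collider here and neither X_5 nor any of its descendants is conditioned on, so the collider stays closed — the path is blocked at X_5.
Path 3: X_0 → X_4 → X_5 ← X_2
  X_4 is a chain here and X_4 is conditioned on, so the path is blocked at X_4.
Path 4: X_0 → X_4 ← X_1 → X_6 ← X_5 ← X_2
  X_1 is a fork here and X_1 is conditioned on, so the path is blocked at X_1.
Path 5: X_0 → X_4 ← X_1 → X_5 ← X_2
  X_1 is a fork here and X_1 is conditioned on, so the path is blocked at X_1.
All paths are blocked; X_0 ⊥ X_2 | {X_1, X_4} holds.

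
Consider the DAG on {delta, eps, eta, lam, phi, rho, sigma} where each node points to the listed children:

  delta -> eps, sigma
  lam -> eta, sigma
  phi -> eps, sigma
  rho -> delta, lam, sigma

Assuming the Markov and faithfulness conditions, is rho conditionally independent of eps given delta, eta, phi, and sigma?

There are 6 undirected paths between rho and eps; checking each against the conditioning set {delta, eta, phi, sigma}:
  1. rho → lam → sigma ← phi → eps — lam:chain[open]; sigma:collider[open]; phi:fork[blocks] ⇒ blocked
  2. rho → lam → sigma ← delta → eps — lam:chain[open]; sigma:collider[open]; delta:fork[blocks] ⇒ blocked
  3. rho → sigma ← phi → eps — sigma:collider[open]; phi:fork[blocks] ⇒ blocked
  4. rho → sigma ← delta → eps — sigma:collider[open]; delta:fork[blocks] ⇒ blocked
  5. rho → delta → eps — delta:chain[blocks] ⇒ blocked
  6. rho → delta → sigma ← phi → eps — delta:chain[blocks]; sigma:collider[open]; phi:fork[blocks] ⇒ blocked
Every path is blocked, so rho and eps are d-separated given {delta, eta, phi, sigma}.

Yes — rho and eps are d-separated given {delta, eta, phi, sigma}.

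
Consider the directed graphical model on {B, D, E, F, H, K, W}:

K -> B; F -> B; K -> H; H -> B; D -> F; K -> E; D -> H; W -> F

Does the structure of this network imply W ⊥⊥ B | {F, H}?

3 paths connect W and B; each must be blocked for d-separation to hold:
Path 1: W → F ← D → H ← K → B
  F is a collider and F is conditioned on, which opens it; D is a fork and D is not conditioned on; H is a collider and H is conditioned on, which opens it; K is a fork and K is not conditioned on — no node blocks this path, so it is active.
Path 2: W → F ← D → H → B
  H is a chain here and H is conditioned on, so the path is blocked at H.
Path 3: W → F → B
  F is a chain here and F is conditioned on, so the path is blocked at F.
Since the path W → F ← D → H ← K → B is active, W and B are not d-separated given {F, H}.

No — W and B are not d-separated given {F, H}.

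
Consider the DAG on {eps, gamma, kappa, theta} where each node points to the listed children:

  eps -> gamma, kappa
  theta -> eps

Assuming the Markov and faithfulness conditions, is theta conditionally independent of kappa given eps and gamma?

Only one path connects theta and kappa:
Path 1: theta → eps → kappa
  eps is a chain here and eps is conditioned on, so the path is blocked at eps.
Since every path is blocked, d-separation holds.

Yes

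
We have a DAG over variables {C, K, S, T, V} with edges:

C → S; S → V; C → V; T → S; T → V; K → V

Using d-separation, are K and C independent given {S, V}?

No

Enumerating the 3 paths from K to C and testing each for blocking by {S, V}:
  1. K → V ← C — V:collider[open] ⇒ active
  2. K → V ← T → S ← C — V:collider[open]; T:fork[open]; S:collider[open] ⇒ active
  3. K → V ← S ← C — V:collider[open]; S:chain[blocks] ⇒ blocked
At least one path is unblocked, so d-separation fails.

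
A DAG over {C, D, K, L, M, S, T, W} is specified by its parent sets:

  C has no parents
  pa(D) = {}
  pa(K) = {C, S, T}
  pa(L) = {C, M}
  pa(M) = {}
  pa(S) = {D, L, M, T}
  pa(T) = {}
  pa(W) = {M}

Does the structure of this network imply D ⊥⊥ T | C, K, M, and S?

No

4 paths connect D and T; each must be blocked for d-separation to hold:
Path 1: D → S → K ← T
  S is a chain here and S is conditioned on, so the path is blocked at S.
Path 2: D → S ← M → L ← C → K ← T
  M is a fork here and M is conditioned on, so the path is blocked at M.
Path 3: D → S ← L ← C → K ← T
  C is a fork here and C is conditioned on, so the path is blocked at C.
Path 4: D → S ← T
  S is a collider and S is conditioned on, which opens it — no node blocks this path, so it is active.
At least one path is unblocked, so d-separation fails.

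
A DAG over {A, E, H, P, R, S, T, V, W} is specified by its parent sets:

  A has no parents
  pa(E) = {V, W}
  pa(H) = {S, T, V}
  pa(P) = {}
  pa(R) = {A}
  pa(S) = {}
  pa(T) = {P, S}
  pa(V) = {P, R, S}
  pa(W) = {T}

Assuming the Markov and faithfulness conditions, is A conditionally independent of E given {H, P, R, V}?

We examine all 6 paths between A and E:
Path 1: A → R → V → H ← T → W → E
  R is a chain here and R is conditioned on, so the path is blocked at R.
Path 2: A → R → V → H ← S → T → W → E
  R is a chain here and R is conditioned on, so the path is blocked at R.
Path 3: A → R → V ← P → T → W → E
  R is a chain here and R is conditioned on, so the path is blocked at R.
Path 4: A → R → V ← S → T → W → E
  R is a chain here and R is conditioned on, so the path is blocked at R.
Path 5: A → R → V ← S → H ← T → W → E
  R is a chain here and R is conditioned on, so the path is blocked at R.
Path 6: A → R → V → E
  R is a chain here and R is conditioned on, so the path is blocked at R.
All paths are blocked; A ⊥ E | {H, P, R, V} holds.

Yes — A and E are d-separated given {H, P, R, V}.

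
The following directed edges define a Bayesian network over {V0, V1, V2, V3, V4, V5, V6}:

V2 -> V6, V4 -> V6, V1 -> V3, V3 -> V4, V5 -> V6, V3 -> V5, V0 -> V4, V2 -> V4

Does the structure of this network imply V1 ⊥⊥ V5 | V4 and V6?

No

3 paths connect V1 and V5; each must be blocked for d-separation to hold:
Path 1: V1 → V3 → V5
  V3 is a chain and V3 is not conditioned on — no node blocks this path, so it is active.
Path 2: V1 → V3 → V4 → V6 ← V5
  V4 is a chain here and V4 is conditioned on, so the path is blocked at V4.
Path 3: V1 → V3 → V4 ← V2 → V6 ← V5
  V3 is a chain and V3 is not conditioned on; V4 is a collider and V4 is conditioned on, which opens it; V2 is a fork and V2 is not conditioned on; V6 is a collider and V6 is conditioned on, which opens it — no node blocks this path, so it is active.
Since the path V1 → V3 → V5 is active, V1 and V5 are not d-separated given {V4, V6}.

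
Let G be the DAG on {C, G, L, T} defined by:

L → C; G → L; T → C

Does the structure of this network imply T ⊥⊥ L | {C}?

Only one path connects T and L:
  1. T → C ← L — C:collider[open] ⇒ active
Because an active path exists, T and L are not d-separated.

No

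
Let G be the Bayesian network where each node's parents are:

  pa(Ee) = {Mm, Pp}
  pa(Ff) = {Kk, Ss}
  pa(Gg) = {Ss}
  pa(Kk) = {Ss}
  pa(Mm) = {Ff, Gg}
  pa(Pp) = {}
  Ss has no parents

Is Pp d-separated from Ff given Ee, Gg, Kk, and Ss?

No — Pp and Ff are not d-separated given {Ee, Gg, Kk, Ss}.

There are 3 undirected paths between Pp and Ff; checking each against the conditioning set {Ee, Gg, Kk, Ss}:
Path 1: Pp → Ee ← Mm ← Ff
  Ee is a collider and Ee is conditioned on, which opens it; Mm is a chain and Mm is not conditioned on — no node blocks this path, so it is active.
Path 2: Pp → Ee ← Mm ← Gg ← Ss → Kk → Ff
  Gg is a chain here and Gg is conditioned on, so the path is blocked at Gg.
Path 3: Pp → Ee ← Mm ← Gg ← Ss → Ff
  Gg is a chain here and Gg is conditioned on, so the path is blocked at Gg.
At least one path is unblocked, so d-separation fails.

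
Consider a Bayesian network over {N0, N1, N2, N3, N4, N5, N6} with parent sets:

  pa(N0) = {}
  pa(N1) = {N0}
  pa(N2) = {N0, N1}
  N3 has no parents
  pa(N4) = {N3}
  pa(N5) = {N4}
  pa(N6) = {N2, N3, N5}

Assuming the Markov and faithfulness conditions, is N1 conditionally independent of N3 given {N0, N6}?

No

There are 4 undirected paths between N1 and N3; checking each against the conditioning set {N0, N6}:
Path 1: N1 ← N0 → N2 → N6 ← N5 ← N4 ← N3
  N0 is a fork here and N0 is conditioned on, so the path is blocked at N0.
Path 2: N1 ← N0 → N2 → N6 ← N3
  N0 is a fork here and N0 is conditioned on, so the path is blocked at N0.
Path 3: N1 → N2 → N6 ← N5 ← N4 ← N3
  N2 is a chain and N2 is not conditioned on; N6 is a collider and N6 is conditioned on, which opens it; N5 is a chain and N5 is not conditioned on; N4 is a chain and N4 is not conditioned on — no node blocks this path, so it is active.
Path 4: N1 → N2 → N6 ← N3
  N2 is a chain and N2 is not conditioned on; N6 is a collider and N6 is conditioned on, which opens it — no node blocks this path, so it is active.
Since the path N1 → N2 → N6 ← N5 ← N4 ← N3 is active, N1 and N3 are not d-separated given {N0, N6}.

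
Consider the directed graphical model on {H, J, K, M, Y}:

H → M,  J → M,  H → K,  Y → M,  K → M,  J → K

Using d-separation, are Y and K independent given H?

Yes — Y and K are d-separated given {H}.

We examine all 3 paths between Y and K:
  1. Y → M ← K — M:collider[blocks] ⇒ blocked
  2. Y → M ← H → K — M:collider[blocks]; H:fork[blocks] ⇒ blocked
  3. Y → M ← J → K — M:collider[blocks]; J:fork[open] ⇒ blocked
All paths are blocked; Y ⊥ K | {H} holds.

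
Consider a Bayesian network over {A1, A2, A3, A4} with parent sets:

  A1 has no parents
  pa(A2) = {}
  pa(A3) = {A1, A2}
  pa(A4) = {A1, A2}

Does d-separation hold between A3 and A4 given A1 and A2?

Enumerating the 2 paths from A3 to A4 and testing each for blocking by {A1, A2}:
Path 1: A3 ← A1 → A4
  A1 is a fork here and A1 is conditioned on, so the path is blocked at A1.
Path 2: A3 ← A2 → A4
  A2 is a fork here and A2 is conditioned on, so the path is blocked at A2.
All paths are blocked; A3 ⊥ A4 | {A1, A2} holds.

Yes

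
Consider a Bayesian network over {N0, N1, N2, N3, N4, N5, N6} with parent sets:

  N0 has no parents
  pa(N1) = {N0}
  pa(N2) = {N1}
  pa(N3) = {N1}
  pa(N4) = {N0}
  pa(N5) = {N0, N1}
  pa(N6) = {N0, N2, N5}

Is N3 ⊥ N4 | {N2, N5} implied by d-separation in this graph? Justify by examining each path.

There are 5 undirected paths between N3 and N4; checking each against the conditioning set {N2, N5}:
Path 1: N3 ← N1 ← N0 → N4
  N1 is a chain and N1 is not conditioned on; N0 is a fork and N0 is not conditioned on — no node blocks this path, so it is active.
Path 2: N3 ← N1 → N2 → N6 ← N0 → N4
  N2 is a chain here and N2 is conditioned on, so the path is blocked at N2.
Path 3: N3 ← N1 → N2 → N6 ← N5 ← N0 → N4
  N2 is a chain here and N2 is conditioned on, so the path is blocked at N2.
Path 4: N3 ← N1 → N5 ← N0 → N4
  N1 is a fork and N1 is not conditioned on; N5 is a collider and N5 is conditioned on, which opens it; N0 is a fork and N0 is not conditioned on — no node blocks this path, so it is active.
Path 5: N3 ← N1 → N5 → N6 ← N0 → N4
  N5 is a chain here and N5 is conditioned on, so the path is blocked at N5.
Since the path N3 ← N1 ← N0 → N4 is active, N3 and N4 are not d-separated given {N2, N5}.

No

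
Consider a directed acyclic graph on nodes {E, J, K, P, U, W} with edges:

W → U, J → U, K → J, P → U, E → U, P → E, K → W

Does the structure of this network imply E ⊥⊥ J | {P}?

Enumerating the 4 paths from E to J and testing each for blocking by {P}:
Path 1: E ← P → U ← J
  P is a fork here and P is conditioned on, so the path is blocked at P.
Path 2: E ← P → U ← W ← K → J
  P is a fork here and P is conditioned on, so the path is blocked at P.
Path 3: E → U ← J
  U is a collider here and neither U nor any of its descendants is conditioned on, so the collider stays closed — the path is blocked at U.
Path 4: E → U ← W ← K → J
  U is a collider here and neither U nor any of its descendants is conditioned on, so the collider stays closed — the path is blocked at U.
Since every path is blocked, d-separation holds.

Yes — E and J are d-separated given {P}.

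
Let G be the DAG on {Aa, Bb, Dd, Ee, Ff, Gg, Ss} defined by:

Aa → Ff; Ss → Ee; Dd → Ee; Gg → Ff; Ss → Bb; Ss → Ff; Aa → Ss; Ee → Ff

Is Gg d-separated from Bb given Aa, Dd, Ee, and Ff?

There are 3 undirected paths between Gg and Bb; checking each against the conditioning set {Aa, Dd, Ee, Ff}:
Path 1: Gg → Ff ← Ss → Bb
  Ff is a collider and Ff is conditioned on, which opens it; Ss is a fork and Ss is not conditioned on — no node blocks this path, so it is active.
Path 2: Gg → Ff ← Ee ← Ss → Bb
  Ee is a chain here and Ee is conditioned on, so the path is blocked at Ee.
Path 3: Gg → Ff ← Aa → Ss → Bb
  Aa is a fork here and Aa is conditioned on, so the path is blocked at Aa.
Since the path Gg → Ff ← Ss → Bb is active, Gg and Bb are not d-separated given {Aa, Dd, Ee, Ff}.

No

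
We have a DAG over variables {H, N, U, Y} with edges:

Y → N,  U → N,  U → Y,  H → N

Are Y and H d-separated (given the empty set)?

There are 2 undirected paths between Y and H; checking each against the conditioning set ∅:
Path 1: Y → N ← H
  N is a collider here and neither N nor any of its descendants is conditioned on, so the collider stays closed — the path is blocked at N.
Path 2: Y ← U → N ← H
  N is a collider here and neither N nor any of its descendants is conditioned on, so the collider stays closed — the path is blocked at N.
All paths are blocked; Y ⊥ H | ∅ holds.

Yes — Y and H are d-separated given ∅.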